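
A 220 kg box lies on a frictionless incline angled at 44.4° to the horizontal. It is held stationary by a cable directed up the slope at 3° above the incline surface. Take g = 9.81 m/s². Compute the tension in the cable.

T ≈ 1510 N

Take axes along and perpendicular to the incline. Weight components: W sin 44.4° = 1510 N down-slope, W cos 44.4° = 1542 N into the surface.
Along incline: T cos 3° = W sin 44.4° → T = 1512 N.
Perpendicular: N = W cos 44.4° − T sin 3° = 1463 N.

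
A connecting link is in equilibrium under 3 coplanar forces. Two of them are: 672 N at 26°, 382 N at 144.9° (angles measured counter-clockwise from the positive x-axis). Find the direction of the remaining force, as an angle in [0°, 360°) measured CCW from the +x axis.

Sum the known components: ΣF_x = 291.5 N, ΣF_y = 514.2 N.
For equilibrium the remaining force must supply (−ΣF_x, −ΣF_y) = (-291.5, -514.2) N.
Magnitude = √((-291.5)² + (-514.2)²) = 591.1 N; direction = atan2(-514.2, -291.5) = 240.5°.

θ ≈ 240°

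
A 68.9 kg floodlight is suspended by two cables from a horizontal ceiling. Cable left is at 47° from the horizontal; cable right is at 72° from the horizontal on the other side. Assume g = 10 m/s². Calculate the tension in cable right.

T_right ≈ 537 N

Weight W = 68.9 × 10 = 689 N acts straight down.
Horizontal: T_left cos 47° = T_right cos 72°  →  T_left = 0.4531 T_right.
Vertical: T_left sin 47° + T_right sin 72° = 689.
Substituting the horizontal relation into the vertical equation gives 1.282 T_right = 689, so T_right = 537.3 N.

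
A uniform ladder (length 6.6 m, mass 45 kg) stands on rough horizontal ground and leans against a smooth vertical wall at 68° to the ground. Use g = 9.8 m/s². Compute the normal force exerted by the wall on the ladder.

N_wall ≈ 89.1 N

Torques about the foot: N_wall · 6.6 sin 68° = 45×9.8×3.3 cos 68° → N_wall = 89.088 N.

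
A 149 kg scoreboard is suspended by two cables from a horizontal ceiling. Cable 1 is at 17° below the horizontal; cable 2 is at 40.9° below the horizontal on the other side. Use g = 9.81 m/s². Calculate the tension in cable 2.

Weight W = 149 × 9.81 = 1462 N acts straight down.
Horizontal: T_1 cos 17° = T_2 cos 40.9°  →  T_1 = 0.7904 T_2.
Vertical: T_1 sin 17° + T_2 sin 40.9° = 1462.
Substituting the horizontal relation into the vertical equation gives 0.8858 T_2 = 1462, so T_2 = 1650 N.

T_2 ≈ 1650 N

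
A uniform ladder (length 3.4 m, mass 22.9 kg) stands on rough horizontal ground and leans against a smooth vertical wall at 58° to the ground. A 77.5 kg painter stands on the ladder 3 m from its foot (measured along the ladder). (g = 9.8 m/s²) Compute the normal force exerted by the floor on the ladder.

N_floor ≈ 984 N

ΣF_y = 0: N_floor = 22.9×9.8 + 77.5×9.8 = 983.92 N.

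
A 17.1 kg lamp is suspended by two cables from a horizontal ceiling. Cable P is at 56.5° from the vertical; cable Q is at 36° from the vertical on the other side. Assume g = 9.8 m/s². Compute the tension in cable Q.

T_Q ≈ 140 N

Angles from the horizontal: cable P is 90° − 56.5° = 33.5°, cable Q is 90° − 36° = 54°.
Weight W = 17.1 × 9.8 = 167.6 N acts straight down.
Horizontal: T_P cos 33.5° = T_Q cos 54°  →  T_P = 0.7049 T_Q.
Vertical: T_P sin 33.5° + T_Q sin 54° = 167.6.
Substituting the horizontal relation into the vertical equation gives 1.198 T_Q = 167.6, so T_Q = 139.9 N.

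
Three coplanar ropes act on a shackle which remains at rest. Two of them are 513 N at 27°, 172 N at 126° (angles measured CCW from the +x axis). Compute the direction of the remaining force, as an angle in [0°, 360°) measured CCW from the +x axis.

θ ≈ 226°

Sum the known components: ΣF_x = 356 N, ΣF_y = 372 N.
For equilibrium the remaining force must supply (−ΣF_x, −ΣF_y) = (-356, -372) N.
Magnitude = √((-356)² + (-372)²) = 514.9 N; direction = atan2(-372, -356) = 226.3°.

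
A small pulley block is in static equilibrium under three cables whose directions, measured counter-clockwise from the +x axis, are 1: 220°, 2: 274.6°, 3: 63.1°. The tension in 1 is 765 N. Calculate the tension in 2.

Resolve: ΣF_x = 765 cos 220° + T_2 cos 274.6° + T_3 cos 63.1° = 0.
        ΣF_y = 765 sin 220° + T_2 sin 274.6° + T_3 sin 63.1° = 0.
The known terms sum to (-586, -491.7) N, so 0.0802 T_2 + 0.4524 T_3 = 586 and -0.9968 T_2 + 0.8918 T_3 = 491.7.
Solving simultaneously: T_2 = 574.4 N, T_3 = 1193 N.

T_2 ≈ 574 N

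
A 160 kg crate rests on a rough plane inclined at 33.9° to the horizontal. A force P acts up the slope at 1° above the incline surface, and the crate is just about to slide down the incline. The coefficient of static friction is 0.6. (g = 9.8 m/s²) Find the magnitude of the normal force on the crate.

N ≈ 1300 N

On the verge of sliding down the incline, friction equals μN and acts up the slope.
Perpendicular: N + P sin 1° = W cos 33.9° = 1301 N.
Along incline: P cos 1° + μN = W sin 33.9° with W sin 33.9° = 874.5 N.
Solving the pair for P and N: P = 94.67 N, N = 1300 N (and f = μN = 779.9 N).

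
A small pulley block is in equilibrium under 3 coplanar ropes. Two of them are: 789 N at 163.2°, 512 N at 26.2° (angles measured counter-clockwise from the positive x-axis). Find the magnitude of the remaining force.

Sum the known components: ΣF_x = -295.9 N, ΣF_y = 454.1 N.
For equilibrium the remaining force must supply (−ΣF_x, −ΣF_y) = (295.9, -454.1) N.
Magnitude = √((295.9)² + (-454.1)²) = 542 N; direction = atan2(-454.1, 295.9) = 303.1°.

F ≈ 542 N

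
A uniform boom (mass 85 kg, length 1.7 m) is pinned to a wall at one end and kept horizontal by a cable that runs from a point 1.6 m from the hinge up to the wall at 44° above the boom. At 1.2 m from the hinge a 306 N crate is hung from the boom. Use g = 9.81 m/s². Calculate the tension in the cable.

Take torques about the hinge: T sin 44° · 1.6 = 85×9.81×0.85 + 306×1.2 = 1076 N·m.
So T = 1076 / (0.6947 × 1.6) = 968.08 N.

T ≈ 968 N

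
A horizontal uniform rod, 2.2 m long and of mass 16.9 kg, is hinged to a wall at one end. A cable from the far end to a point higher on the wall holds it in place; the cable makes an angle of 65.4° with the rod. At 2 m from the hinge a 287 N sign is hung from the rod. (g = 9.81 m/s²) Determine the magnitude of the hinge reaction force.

|H| ≈ 191 N

Take torques about the hinge: T sin 65.4° · 2.2 = 16.9×9.81×1.1 + 287×2 = 756.37 N·m.
So T = 756.37 / (0.9092 × 2.2) = 378.12 N.
ΣF_x = 0: H_x = T cos 65.4° = 157.41 N.
ΣF_y = 0: H_y = (16.9×9.81 + 287) − T sin 65.4° = 452.79 − 343.8 = 108.99 N.
|H| = √(H_x² + H_y²) = √((157.41)² + (108.99)²) = 191.45 N.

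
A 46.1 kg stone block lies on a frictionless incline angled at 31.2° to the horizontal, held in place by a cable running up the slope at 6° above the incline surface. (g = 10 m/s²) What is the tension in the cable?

Take axes along and perpendicular to the incline. Weight components: W sin 31.2° = 238.8 N down-slope, W cos 31.2° = 394.3 N into the surface.
Along incline: T cos 6° = W sin 31.2° → T = 240.1 N.
Perpendicular: N = W cos 31.2° − T sin 6° = 369.2 N.

T ≈ 240 N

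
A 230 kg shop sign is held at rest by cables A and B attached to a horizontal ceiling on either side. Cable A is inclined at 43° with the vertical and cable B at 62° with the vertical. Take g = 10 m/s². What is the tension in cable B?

T_B ≈ 1620 N

Angles from the horizontal: cable A is 90° − 43° = 47°, cable B is 90° − 62° = 28°.
Weight W = 230 × 10 = 2300 N acts straight down.
Horizontal: T_A cos 47° = T_B cos 28°  →  T_A = 1.295 T_B.
Vertical: T_A sin 47° + T_B sin 28° = 2300.
Substituting the horizontal relation into the vertical equation gives 1.416 T_B = 2300, so T_B = 1624 N.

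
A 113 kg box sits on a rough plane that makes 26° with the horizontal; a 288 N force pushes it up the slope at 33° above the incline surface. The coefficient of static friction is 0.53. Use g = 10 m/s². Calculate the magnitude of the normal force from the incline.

Axes along / perpendicular to the incline. W sin 26° = 495.4 N down-slope; W cos 26° = 1016 N into the surface.
Perpendicular: N = W cos 26° − P sin 33° = 1016 − 156.9 = 858.8 N.
Along incline: P cos 33° + f = W sin 26° (friction acts up-slope) → f = 495.4 − 241.5 = 253.8 N.
|f| = 253.8 N ≤ μN = 455.2 N, so the box is indeed static.

N ≈ 859 N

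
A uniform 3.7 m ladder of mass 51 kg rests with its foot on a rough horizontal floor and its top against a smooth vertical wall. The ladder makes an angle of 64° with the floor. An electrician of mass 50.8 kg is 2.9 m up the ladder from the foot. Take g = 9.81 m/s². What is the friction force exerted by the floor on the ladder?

f ≈ 313 N

Torques about the foot: N_wall · 3.7 sin 64° = 51×9.81×1.85 cos 64° + 50.8×9.81×2.9 cos 64° → N_wall = 312.52 N.
ΣF_x = 0: f_floor = N_wall = 312.52 N.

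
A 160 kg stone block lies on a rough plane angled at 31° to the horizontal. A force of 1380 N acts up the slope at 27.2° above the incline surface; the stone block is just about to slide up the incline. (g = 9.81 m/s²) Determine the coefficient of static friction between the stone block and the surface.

μ ≈ 0.586

On the verge of sliding up the incline, friction is at its maximum μN and acts down the slope.
Perpendicular to incline: N = W cos 31° − P sin 27.2° = 1345 − 630.8 = 714.6 N.
Along incline: P cos 27.2° − μN = W sin 31° → μ = −(W sin 31° − P cos 27.2°) / N = 0.5863.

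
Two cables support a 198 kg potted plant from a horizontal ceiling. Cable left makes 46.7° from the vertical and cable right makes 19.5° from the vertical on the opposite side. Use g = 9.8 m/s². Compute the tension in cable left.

Angles from the horizontal: cable left is 90° − 46.7° = 43.3°, cable right is 90° − 19.5° = 70.5°.
Weight W = 198 × 9.8 = 1940 N acts straight down.
Horizontal: T_left cos 43.3° = T_right cos 70.5°  →  T_right = 2.18 T_left.
Vertical: T_left sin 43.3° + T_right sin 70.5° = 1940.
Substituting the horizontal relation into the vertical equation gives 2.741 T_left = 1940, so T_left = 707.9 N.

T_left ≈ 708 N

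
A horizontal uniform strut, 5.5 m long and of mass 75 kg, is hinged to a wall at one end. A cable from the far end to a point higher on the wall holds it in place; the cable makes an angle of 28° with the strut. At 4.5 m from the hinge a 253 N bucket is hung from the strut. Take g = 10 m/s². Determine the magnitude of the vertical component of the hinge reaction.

Take torques about the hinge: T sin 28° · 5.5 = 75×10×2.75 + 253×4.5 = 3201 N·m.
So T = 3201 / (0.4695 × 5.5) = 1239.7 N.
ΣF_y = 0: H_y = (75×10 + 253) − T sin 28° = 1003 − 582 = 421 N.

|H_y| ≈ 421 N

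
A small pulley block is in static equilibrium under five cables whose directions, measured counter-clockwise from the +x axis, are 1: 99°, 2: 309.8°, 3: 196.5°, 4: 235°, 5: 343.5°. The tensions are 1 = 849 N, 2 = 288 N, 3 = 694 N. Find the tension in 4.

T_4 ≈ 241 N

Resolve: ΣF_x = 849 cos 99° + 288 cos 309.8° + 694 cos 196.5° + T_4 cos 235° + T_5 cos 343.5° = 0.
        ΣF_y = 849 sin 99° + 288 sin 309.8° + 694 sin 196.5° + T_4 sin 235° + T_5 sin 343.5° = 0.
The known terms sum to (-613.9, 420.2) N, so -0.5736 T_4 + 0.9588 T_5 = 613.9 and -0.8192 T_4 − 0.2840 T_5 = -420.2.
Solving simultaneously: T_4 = 241 N, T_5 = 784.4 N.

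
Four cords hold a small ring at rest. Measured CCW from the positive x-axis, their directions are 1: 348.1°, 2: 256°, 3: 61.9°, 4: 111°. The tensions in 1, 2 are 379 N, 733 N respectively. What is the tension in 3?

T_3 ≈ 135 N

Resolve: ΣF_x = 379 cos 348.1° + 733 cos 256° + T_3 cos 61.9° + T_4 cos 111° = 0.
        ΣF_y = 379 sin 348.1° + 733 sin 256° + T_3 sin 61.9° + T_4 sin 111° = 0.
The known terms sum to (193.5, -789.4) N, so 0.4710 T_3 − 0.3584 T_4 = -193.5 and 0.8821 T_3 + 0.9336 T_4 = 789.4.
Solving simultaneously: T_3 = 135.2 N, T_4 = 717.8 N.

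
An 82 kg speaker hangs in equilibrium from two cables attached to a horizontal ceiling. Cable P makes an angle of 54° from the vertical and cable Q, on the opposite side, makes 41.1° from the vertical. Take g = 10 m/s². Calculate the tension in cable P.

T_P ≈ 541 N

Angles from the horizontal: cable P is 90° − 54° = 36°, cable Q is 90° − 41.1° = 48.9°.
Weight W = 82 × 10 = 820 N acts straight down.
Horizontal: T_P cos 36° = T_Q cos 48.9°  →  T_Q = 1.231 T_P.
Vertical: T_P sin 36° + T_Q sin 48.9° = 820.
Substituting the horizontal relation into the vertical equation gives 1.515 T_P = 820, so T_P = 541.2 N.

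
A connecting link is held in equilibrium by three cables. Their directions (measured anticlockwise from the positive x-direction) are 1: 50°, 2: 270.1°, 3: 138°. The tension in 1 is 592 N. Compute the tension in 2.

Resolve: ΣF_x = 592 cos 50° + T_2 cos 270.1° + T_3 cos 138° = 0.
        ΣF_y = 592 sin 50° + T_2 sin 270.1° + T_3 sin 138° = 0.
The known terms sum to (380.5, 453.5) N, so 0.0017 T_2 − 0.7431 T_3 = -380.5 and -1.0000 T_2 + 0.6691 T_3 = -453.5.
Solving simultaneously: T_2 = 797.4 N, T_3 = 513.9 N.

T_2 ≈ 797 N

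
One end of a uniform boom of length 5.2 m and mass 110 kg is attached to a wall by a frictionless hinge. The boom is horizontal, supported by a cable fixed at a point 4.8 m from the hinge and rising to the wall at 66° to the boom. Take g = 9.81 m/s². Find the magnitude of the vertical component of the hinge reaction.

Take torques about the hinge: T sin 66° · 4.8 = 110×9.81×2.6 = 2805.7 N·m.
So T = 2805.7 / (0.9135 × 4.8) = 639.83 N.
ΣF_y = 0: H_y = (110×9.81) − T sin 66° = 1079.1 − 584.51 = 494.59 N.

|H_y| ≈ 495 N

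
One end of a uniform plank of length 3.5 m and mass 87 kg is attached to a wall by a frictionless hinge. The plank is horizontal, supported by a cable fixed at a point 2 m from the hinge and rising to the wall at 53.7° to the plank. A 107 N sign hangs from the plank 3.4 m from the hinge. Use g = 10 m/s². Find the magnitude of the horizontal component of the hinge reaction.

Take torques about the hinge: T sin 53.7° · 2 = 87×10×1.75 + 107×3.4 = 1886.3 N·m.
So T = 1886.3 / (0.8059 × 2) = 1170.3 N.
ΣF_x = 0: H_x = T cos 53.7° = 692.81 N.

H_x ≈ 693 N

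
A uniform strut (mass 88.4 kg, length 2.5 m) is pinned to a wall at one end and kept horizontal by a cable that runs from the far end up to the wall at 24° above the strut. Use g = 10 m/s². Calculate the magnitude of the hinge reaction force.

Take torques about the hinge: T sin 24° · 2.5 = 88.4×10×1.25 = 1105 N·m.
So T = 1105 / (0.4067 × 2.5) = 1086.7 N.
ΣF_x = 0: H_x = T cos 24° = 992.75 N.
ΣF_y = 0: H_y = (88.4×10) − T sin 24° = 884 − 442 = 442 N.
|H| = √(H_x² + H_y²) = √((992.75)² + (442)²) = 1086.7 N.

|H| ≈ 1090 N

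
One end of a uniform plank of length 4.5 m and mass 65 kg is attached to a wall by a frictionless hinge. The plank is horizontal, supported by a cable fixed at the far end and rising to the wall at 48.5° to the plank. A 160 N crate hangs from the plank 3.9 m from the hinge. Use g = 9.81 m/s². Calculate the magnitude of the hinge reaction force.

Take torques about the hinge: T sin 48.5° · 4.5 = 65×9.81×2.25 + 160×3.9 = 2058.7 N·m.
So T = 2058.7 / (0.7490 × 4.5) = 610.84 N.
ΣF_x = 0: H_x = T cos 48.5° = 404.75 N.
ΣF_y = 0: H_y = (65×9.81 + 160) − T sin 48.5° = 797.65 − 457.49 = 340.16 N.
|H| = √(H_x² + H_y²) = √((404.75)² + (340.16)²) = 528.71 N.

|H| ≈ 529 N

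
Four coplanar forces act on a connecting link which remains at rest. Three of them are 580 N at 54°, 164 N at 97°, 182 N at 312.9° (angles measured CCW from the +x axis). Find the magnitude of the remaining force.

Sum the known components: ΣF_x = 444.8 N, ΣF_y = 498.7 N.
For equilibrium the remaining force must supply (−ΣF_x, −ΣF_y) = (-444.8, -498.7) N.
Magnitude = √((-444.8)² + (-498.7)²) = 668.2 N; direction = atan2(-498.7, -444.8) = 228.3°.

F ≈ 668 N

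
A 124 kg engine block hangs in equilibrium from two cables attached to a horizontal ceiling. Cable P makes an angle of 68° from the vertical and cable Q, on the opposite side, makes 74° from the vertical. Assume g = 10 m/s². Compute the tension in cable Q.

Angles from the horizontal: cable P is 90° − 68° = 22°, cable Q is 90° − 74° = 16°.
Weight W = 124 × 10 = 1240 N acts straight down.
Horizontal: T_P cos 22° = T_Q cos 16°  →  T_P = 1.037 T_Q.
Vertical: T_P sin 22° + T_Q sin 16° = 1240.
Substituting the horizontal relation into the vertical equation gives 0.664 T_Q = 1240, so T_Q = 1867 N.

T_Q ≈ 1870 N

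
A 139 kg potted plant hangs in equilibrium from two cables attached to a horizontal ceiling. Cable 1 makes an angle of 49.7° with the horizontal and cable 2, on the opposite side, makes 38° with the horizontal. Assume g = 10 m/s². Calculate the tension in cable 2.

T_2 ≈ 900 N

Weight W = 139 × 10 = 1390 N acts straight down.
Horizontal: T_1 cos 49.7° = T_2 cos 38°  →  T_1 = 1.218 T_2.
Vertical: T_1 sin 49.7° + T_2 sin 38° = 1390.
Substituting the horizontal relation into the vertical equation gives 1.545 T_2 = 1390, so T_2 = 899.8 N.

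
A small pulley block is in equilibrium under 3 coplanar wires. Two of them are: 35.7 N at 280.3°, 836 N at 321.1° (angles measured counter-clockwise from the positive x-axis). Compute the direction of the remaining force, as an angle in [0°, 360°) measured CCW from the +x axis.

θ ≈ 140°

Sum the known components: ΣF_x = 657 N, ΣF_y = -560.1 N.
For equilibrium the remaining force must supply (−ΣF_x, −ΣF_y) = (-657, 560.1) N.
Magnitude = √((-657)² + (560.1)²) = 863.3 N; direction = atan2(560.1, -657) = 139.6°.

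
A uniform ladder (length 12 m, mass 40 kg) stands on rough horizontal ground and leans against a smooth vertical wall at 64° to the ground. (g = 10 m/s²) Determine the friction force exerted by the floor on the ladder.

Torques about the foot: N_wall · 12 sin 64° = 40×10×6 cos 64° → N_wall = 97.547 N.
ΣF_x = 0: f_floor = N_wall = 97.547 N.

f ≈ 97.5 N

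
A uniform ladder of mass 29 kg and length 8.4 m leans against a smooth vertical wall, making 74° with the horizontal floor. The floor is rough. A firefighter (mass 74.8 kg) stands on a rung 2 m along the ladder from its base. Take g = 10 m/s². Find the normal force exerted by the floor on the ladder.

N_floor ≈ 1040 N

ΣF_y = 0: N_floor = 29×10 + 74.8×10 = 1038 N.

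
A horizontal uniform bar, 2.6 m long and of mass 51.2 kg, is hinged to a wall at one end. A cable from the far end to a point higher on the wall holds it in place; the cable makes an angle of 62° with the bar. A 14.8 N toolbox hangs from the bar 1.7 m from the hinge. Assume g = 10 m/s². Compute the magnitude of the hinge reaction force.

Take torques about the hinge: T sin 62° · 2.6 = 51.2×10×1.3 + 14.8×1.7 = 690.76 N·m.
So T = 690.76 / (0.8829 × 2.6) = 300.9 N.
ΣF_x = 0: H_x = T cos 62° = 141.26 N.
ΣF_y = 0: H_y = (51.2×10 + 14.8) − T sin 62° = 526.8 − 265.68 = 261.12 N.
|H| = √(H_x² + H_y²) = √((141.26)² + (261.12)²) = 296.88 N.

|H| ≈ 297 N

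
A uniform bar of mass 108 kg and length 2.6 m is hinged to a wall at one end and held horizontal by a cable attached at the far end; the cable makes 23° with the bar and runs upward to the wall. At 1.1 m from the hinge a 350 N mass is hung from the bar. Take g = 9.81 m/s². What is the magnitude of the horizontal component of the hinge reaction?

H_x ≈ 1600 N

Take torques about the hinge: T sin 23° · 2.6 = 108×9.81×1.3 + 350×1.1 = 1762.3 N·m.
So T = 1762.3 / (0.3907 × 2.6) = 1734.7 N.
ΣF_x = 0: H_x = T cos 23° = 1596.8 N.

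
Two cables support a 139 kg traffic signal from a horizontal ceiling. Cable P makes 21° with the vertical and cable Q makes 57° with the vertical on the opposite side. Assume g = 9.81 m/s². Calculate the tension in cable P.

T_P ≈ 1170 N

Angles from the horizontal: cable P is 90° − 21° = 69°, cable Q is 90° − 57° = 33°.
Weight W = 139 × 9.81 = 1364 N acts straight down.
Horizontal: T_P cos 69° = T_Q cos 33°  →  T_Q = 0.4273 T_P.
Vertical: T_P sin 69° + T_Q sin 33° = 1364.
Substituting the horizontal relation into the vertical equation gives 1.166 T_P = 1364, so T_P = 1169 N.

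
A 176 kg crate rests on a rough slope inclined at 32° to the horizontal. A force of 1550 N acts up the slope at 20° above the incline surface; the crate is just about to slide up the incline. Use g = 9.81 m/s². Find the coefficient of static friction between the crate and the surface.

μ ≈ 0.580

On the verge of sliding up the incline, friction is at its maximum μN and acts down the slope.
Perpendicular to incline: N = W cos 32° − P sin 20° = 1464 − 530.1 = 934.1 N.
Along incline: P cos 20° − μN = W sin 32° → μ = −(W sin 32° − P cos 20°) / N = 0.5798.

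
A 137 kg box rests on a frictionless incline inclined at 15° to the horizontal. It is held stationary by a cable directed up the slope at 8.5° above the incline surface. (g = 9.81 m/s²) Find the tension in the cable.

T ≈ 352 N

Take axes along and perpendicular to the incline. Weight components: W sin 15° = 347.8 N down-slope, W cos 15° = 1298 N into the surface.
Along incline: T cos 8.5° = W sin 15° → T = 351.7 N.
Perpendicular: N = W cos 15° − T sin 8.5° = 1246 N.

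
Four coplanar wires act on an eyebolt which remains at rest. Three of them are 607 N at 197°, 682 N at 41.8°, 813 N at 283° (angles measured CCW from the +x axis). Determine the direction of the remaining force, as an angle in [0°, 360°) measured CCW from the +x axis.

Sum the known components: ΣF_x = 110.8 N, ΣF_y = -515.1 N.
For equilibrium the remaining force must supply (−ΣF_x, −ΣF_y) = (-110.8, 515.1) N.
Magnitude = √((-110.8)² + (515.1)²) = 526.8 N; direction = atan2(515.1, -110.8) = 102.1°.

θ ≈ 102°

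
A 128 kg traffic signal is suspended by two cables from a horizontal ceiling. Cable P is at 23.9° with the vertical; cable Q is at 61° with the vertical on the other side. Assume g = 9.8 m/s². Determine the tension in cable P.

Angles from the horizontal: cable P is 90° − 23.9° = 66.1°, cable Q is 90° − 61° = 29°.
Weight W = 128 × 9.8 = 1254 N acts straight down.
Horizontal: T_P cos 66.1° = T_Q cos 29°  →  T_Q = 0.4632 T_P.
Vertical: T_P sin 66.1° + T_Q sin 29° = 1254.
Substituting the horizontal relation into the vertical equation gives 1.139 T_P = 1254, so T_P = 1101 N.

T_P ≈ 1100 N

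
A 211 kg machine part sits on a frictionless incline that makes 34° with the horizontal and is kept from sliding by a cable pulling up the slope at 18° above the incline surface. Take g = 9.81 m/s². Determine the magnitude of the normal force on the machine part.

N ≈ 1340 N

Take axes along and perpendicular to the incline. Weight components: W sin 34° = 1157 N down-slope, W cos 34° = 1716 N into the surface.
Along incline: T cos 18° = W sin 34° → T = 1217 N.
Perpendicular: N = W cos 34° − T sin 18° = 1340 N.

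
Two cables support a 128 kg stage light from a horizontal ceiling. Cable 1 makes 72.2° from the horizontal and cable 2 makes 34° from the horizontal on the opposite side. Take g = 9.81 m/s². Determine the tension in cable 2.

Weight W = 128 × 9.81 = 1256 N acts straight down.
Horizontal: T_1 cos 72.2° = T_2 cos 34°  →  T_1 = 2.712 T_2.
Vertical: T_1 sin 72.2° + T_2 sin 34° = 1256.
Substituting the horizontal relation into the vertical equation gives 3.141 T_2 = 1256, so T_2 = 399.7 N.

T_2 ≈ 400 N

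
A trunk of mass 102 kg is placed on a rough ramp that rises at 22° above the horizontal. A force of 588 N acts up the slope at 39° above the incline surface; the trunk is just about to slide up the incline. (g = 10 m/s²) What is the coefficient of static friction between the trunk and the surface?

On the verge of sliding up the incline, friction is at its maximum μN and acts down the slope.
Perpendicular to incline: N = W cos 22° − P sin 39° = 945.7 − 370 = 575.7 N.
Along incline: P cos 39° − μN = W sin 22° → μ = −(W sin 22° − P cos 39°) / N = 0.13.

μ ≈ 0.130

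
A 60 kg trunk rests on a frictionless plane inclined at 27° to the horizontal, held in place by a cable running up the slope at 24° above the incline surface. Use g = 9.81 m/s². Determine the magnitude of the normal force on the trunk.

N ≈ 405 N

Take axes along and perpendicular to the incline. Weight components: W sin 27° = 267.2 N down-slope, W cos 27° = 524.4 N into the surface.
Along incline: T cos 24° = W sin 27° → T = 292.5 N.
Perpendicular: N = W cos 27° − T sin 24° = 405.5 N.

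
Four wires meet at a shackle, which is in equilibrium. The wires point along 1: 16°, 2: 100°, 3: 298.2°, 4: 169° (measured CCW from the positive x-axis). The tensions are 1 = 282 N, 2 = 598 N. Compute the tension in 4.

T_4 ≈ 597 N

Resolve: ΣF_x = 282 cos 16° + 598 cos 100° + T_3 cos 298.2° + T_4 cos 169° = 0.
        ΣF_y = 282 sin 16° + 598 sin 100° + T_3 sin 298.2° + T_4 sin 169° = 0.
The known terms sum to (167.2, 666.6) N, so 0.4726 T_3 − 0.9816 T_4 = -167.2 and -0.8813 T_3 + 0.1908 T_4 = -666.6.
Solving simultaneously: T_3 = 885.6 N, T_4 = 596.7 N.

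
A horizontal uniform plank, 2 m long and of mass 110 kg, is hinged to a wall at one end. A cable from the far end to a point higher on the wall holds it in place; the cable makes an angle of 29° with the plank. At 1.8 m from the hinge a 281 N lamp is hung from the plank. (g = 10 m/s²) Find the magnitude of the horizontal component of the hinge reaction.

Take torques about the hinge: T sin 29° · 2 = 110×10×1 + 281×1.8 = 1605.8 N·m.
So T = 1605.8 / (0.4848 × 2) = 1656.1 N.
ΣF_x = 0: H_x = T cos 29° = 1448.5 N.

H_x ≈ 1450 N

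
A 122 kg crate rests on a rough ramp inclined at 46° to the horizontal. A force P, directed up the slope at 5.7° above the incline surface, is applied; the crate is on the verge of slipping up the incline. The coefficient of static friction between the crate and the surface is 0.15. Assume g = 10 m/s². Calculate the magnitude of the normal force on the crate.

On the verge of sliding up the incline, friction equals μN and acts down the slope.
Perpendicular: N + P sin 5.7° = W cos 46° = 847.5 N.
Along incline: P cos 5.7° = W sin 46° + μN  with W sin 46° = 877.6 N.
Solving the pair for P and N: P = 994.8 N, N = 748.7 N (and f = μN = 112.3 N).

N ≈ 749 N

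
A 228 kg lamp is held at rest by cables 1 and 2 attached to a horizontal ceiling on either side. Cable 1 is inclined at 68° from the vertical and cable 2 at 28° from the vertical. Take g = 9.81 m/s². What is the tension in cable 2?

T_2 ≈ 2090 N

Angles from the horizontal: cable 1 is 90° − 68° = 22°, cable 2 is 90° − 28° = 62°.
Weight W = 228 × 9.81 = 2237 N acts straight down.
Horizontal: T_1 cos 22° = T_2 cos 62°  →  T_1 = 0.5063 T_2.
Vertical: T_1 sin 22° + T_2 sin 62° = 2237.
Substituting the horizontal relation into the vertical equation gives 1.073 T_2 = 2237, so T_2 = 2085 N.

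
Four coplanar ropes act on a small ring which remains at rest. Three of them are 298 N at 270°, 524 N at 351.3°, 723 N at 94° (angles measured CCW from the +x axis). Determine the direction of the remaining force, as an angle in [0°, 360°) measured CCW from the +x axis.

Sum the known components: ΣF_x = 467.5 N, ΣF_y = 344 N.
For equilibrium the remaining force must supply (−ΣF_x, −ΣF_y) = (-467.5, -344) N.
Magnitude = √((-467.5)² + (-344)²) = 580.4 N; direction = atan2(-344, -467.5) = 216.3°.

θ ≈ 216°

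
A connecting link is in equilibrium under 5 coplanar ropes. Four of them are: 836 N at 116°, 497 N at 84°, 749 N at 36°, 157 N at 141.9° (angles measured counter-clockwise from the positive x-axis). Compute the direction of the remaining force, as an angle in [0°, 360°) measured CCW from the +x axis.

θ ≈ 265°

Sum the known components: ΣF_x = 167.9 N, ΣF_y = 1783 N.
For equilibrium the remaining force must supply (−ΣF_x, −ΣF_y) = (-167.9, -1783) N.
Magnitude = √((-167.9)² + (-1783)²) = 1791 N; direction = atan2(-1783, -167.9) = 264.6°.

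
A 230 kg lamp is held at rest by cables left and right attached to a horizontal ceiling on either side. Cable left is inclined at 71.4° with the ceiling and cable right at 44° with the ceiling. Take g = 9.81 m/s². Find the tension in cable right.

T_right ≈ 797 N

Weight W = 230 × 9.81 = 2256 N acts straight down.
Horizontal: T_left cos 71.4° = T_right cos 44°  →  T_left = 2.255 T_right.
Vertical: T_left sin 71.4° + T_right sin 44° = 2256.
Substituting the horizontal relation into the vertical equation gives 2.832 T_right = 2256, so T_right = 796.7 N.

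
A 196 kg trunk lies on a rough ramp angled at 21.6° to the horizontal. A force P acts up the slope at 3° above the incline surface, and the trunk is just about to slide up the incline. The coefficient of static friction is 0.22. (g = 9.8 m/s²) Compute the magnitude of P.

On the verge of sliding up the incline, friction equals μN and acts down the slope.
Perpendicular: N + P sin 3° = W cos 21.6° = 1786 N.
Along incline: P cos 3° = W sin 21.6° + μN  with W sin 21.6° = 707.1 N.
Solving the pair for P and N: P = 1089 N, N = 1729 N (and f = μN = 380.4 N).

P ≈ 1090 N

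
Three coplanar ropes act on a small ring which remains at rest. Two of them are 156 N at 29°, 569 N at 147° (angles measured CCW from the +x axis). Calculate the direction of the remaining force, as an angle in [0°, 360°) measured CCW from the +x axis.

θ ≈ 311°

Sum the known components: ΣF_x = -340.8 N, ΣF_y = 385.5 N.
For equilibrium the remaining force must supply (−ΣF_x, −ΣF_y) = (340.8, -385.5) N.
Magnitude = √((340.8)² + (-385.5)²) = 514.5 N; direction = atan2(-385.5, 340.8) = 311.5°.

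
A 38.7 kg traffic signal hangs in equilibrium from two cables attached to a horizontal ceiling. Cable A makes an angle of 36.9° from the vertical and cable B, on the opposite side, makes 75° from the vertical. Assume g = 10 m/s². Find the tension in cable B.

Angles from the horizontal: cable A is 90° − 36.9° = 53.1°, cable B is 90° − 75° = 15°.
Weight W = 38.7 × 10 = 387 N acts straight down.
Horizontal: T_A cos 53.1° = T_B cos 15°  →  T_A = 1.609 T_B.
Vertical: T_A sin 53.1° + T_B sin 15° = 387.
Substituting the horizontal relation into the vertical equation gives 1.545 T_B = 387, so T_B = 250.4 N.

T_B ≈ 250 N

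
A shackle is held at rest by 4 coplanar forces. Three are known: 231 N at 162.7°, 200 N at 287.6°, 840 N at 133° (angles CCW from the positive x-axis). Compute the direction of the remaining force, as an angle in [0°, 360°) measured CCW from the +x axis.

θ ≈ 326°

Sum the known components: ΣF_x = -733 N, ΣF_y = 492.4 N.
For equilibrium the remaining force must supply (−ΣF_x, −ΣF_y) = (733, -492.4) N.
Magnitude = √((733)² + (-492.4)²) = 883 N; direction = atan2(-492.4, 733) = 326.1°.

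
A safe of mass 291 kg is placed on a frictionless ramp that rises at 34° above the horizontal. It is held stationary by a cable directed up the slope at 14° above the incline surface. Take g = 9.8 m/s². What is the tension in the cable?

Take axes along and perpendicular to the incline. Weight components: W sin 34° = 1595 N down-slope, W cos 34° = 2364 N into the surface.
Along incline: T cos 14° = W sin 34° → T = 1644 N.
Perpendicular: N = W cos 34° − T sin 14° = 1967 N.

T ≈ 1640 N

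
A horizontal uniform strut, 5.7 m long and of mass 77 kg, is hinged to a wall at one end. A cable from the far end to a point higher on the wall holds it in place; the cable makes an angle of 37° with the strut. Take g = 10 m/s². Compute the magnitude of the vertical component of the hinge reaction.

Take torques about the hinge: T sin 37° · 5.7 = 77×10×2.85 = 2194.5 N·m.
So T = 2194.5 / (0.6018 × 5.7) = 639.73 N.
ΣF_y = 0: H_y = (77×10) − T sin 37° = 770 − 385 = 385 N.

|H_y| ≈ 385 N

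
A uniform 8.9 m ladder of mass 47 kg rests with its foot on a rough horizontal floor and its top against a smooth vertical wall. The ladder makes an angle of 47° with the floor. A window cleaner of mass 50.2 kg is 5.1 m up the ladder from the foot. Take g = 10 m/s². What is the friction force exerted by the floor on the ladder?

Torques about the foot: N_wall · 8.9 sin 47° = 47×10×4.45 cos 47° + 50.2×10×5.1 cos 47° → N_wall = 487.39 N.
ΣF_x = 0: f_floor = N_wall = 487.39 N.

f ≈ 487 N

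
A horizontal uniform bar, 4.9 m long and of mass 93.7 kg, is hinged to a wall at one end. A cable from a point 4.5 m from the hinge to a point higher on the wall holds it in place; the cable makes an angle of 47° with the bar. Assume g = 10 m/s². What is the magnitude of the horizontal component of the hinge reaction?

H_x ≈ 476 N

Take torques about the hinge: T sin 47° · 4.5 = 93.7×10×2.45 = 2295.7 N·m.
So T = 2295.7 / (0.7314 × 4.5) = 697.53 N.
ΣF_x = 0: H_x = T cos 47° = 475.72 N.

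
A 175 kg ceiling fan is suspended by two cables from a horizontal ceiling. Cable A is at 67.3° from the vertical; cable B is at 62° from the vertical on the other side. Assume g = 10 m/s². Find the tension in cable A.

T_A ≈ 2000 N

Angles from the horizontal: cable A is 90° − 67.3° = 22.7°, cable B is 90° − 62° = 28°.
Weight W = 175 × 10 = 1750 N acts straight down.
Horizontal: T_A cos 22.7° = T_B cos 28°  →  T_B = 1.045 T_A.
Vertical: T_A sin 22.7° + T_B sin 28° = 1750.
Substituting the horizontal relation into the vertical equation gives 0.8764 T_A = 1750, so T_A = 1997 N.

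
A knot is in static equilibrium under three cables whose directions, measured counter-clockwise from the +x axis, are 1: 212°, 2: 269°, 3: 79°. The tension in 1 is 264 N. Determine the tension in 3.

Resolve: ΣF_x = 264 cos 212° + T_2 cos 269° + T_3 cos 79° = 0.
        ΣF_y = 264 sin 212° + T_2 sin 269° + T_3 sin 79° = 0.
The known terms sum to (-223.9, -139.9) N, so -0.0175 T_2 + 0.1908 T_3 = 223.9 and -0.9998 T_2 + 0.9816 T_3 = 139.9.
Solving simultaneously: T_2 = 1112 N, T_3 = 1275 N.

T_3 ≈ 1280 N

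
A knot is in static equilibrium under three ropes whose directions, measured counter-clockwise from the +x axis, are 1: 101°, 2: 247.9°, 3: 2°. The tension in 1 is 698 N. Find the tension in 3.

Resolve: ΣF_x = 698 cos 101° + T_2 cos 247.9° + T_3 cos 2° = 0.
        ΣF_y = 698 sin 101° + T_2 sin 247.9° + T_3 sin 2° = 0.
The known terms sum to (-133.2, 685.2) N, so -0.3762 T_2 + 0.9994 T_3 = 133.2 and -0.9265 T_2 + 0.0349 T_3 = -685.2.
Solving simultaneously: T_2 = 755.2 N, T_3 = 417.6 N.

T_3 ≈ 418 N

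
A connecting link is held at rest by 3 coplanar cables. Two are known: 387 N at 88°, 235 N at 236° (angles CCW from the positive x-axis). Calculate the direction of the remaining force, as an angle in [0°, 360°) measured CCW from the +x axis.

θ ≈ 302°

Sum the known components: ΣF_x = -117.9 N, ΣF_y = 191.9 N.
For equilibrium the remaining force must supply (−ΣF_x, −ΣF_y) = (117.9, -191.9) N.
Magnitude = √((117.9)² + (-191.9)²) = 225.3 N; direction = atan2(-191.9, 117.9) = 301.6°.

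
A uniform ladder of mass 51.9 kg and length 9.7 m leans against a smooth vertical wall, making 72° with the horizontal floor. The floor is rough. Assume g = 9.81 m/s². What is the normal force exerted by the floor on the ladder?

N_floor ≈ 509 N

ΣF_y = 0: N_floor = 51.9×9.81 = 509.14 N.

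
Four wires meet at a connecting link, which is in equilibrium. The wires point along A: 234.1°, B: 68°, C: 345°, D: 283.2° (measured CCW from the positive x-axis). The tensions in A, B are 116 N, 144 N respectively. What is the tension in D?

Resolve: ΣF_x = 116 cos 234.1° + 144 cos 68° + T_C cos 345° + T_D cos 283.2° = 0.
        ΣF_y = 116 sin 234.1° + 144 sin 68° + T_C sin 345° + T_D sin 283.2° = 0.
The known terms sum to (-14.08, 39.55) N, so 0.9659 T_C + 0.2284 T_D = 14.08 and -0.2588 T_C − 0.9736 T_D = -39.55.
Solving simultaneously: T_C = 5.302 N, T_D = 39.21 N.

T_D ≈ 39.2 N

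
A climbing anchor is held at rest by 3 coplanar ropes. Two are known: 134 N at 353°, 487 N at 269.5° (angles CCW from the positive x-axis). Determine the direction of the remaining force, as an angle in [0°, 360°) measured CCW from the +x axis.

θ ≈ 104°

Sum the known components: ΣF_x = 128.8 N, ΣF_y = -503.3 N.
For equilibrium the remaining force must supply (−ΣF_x, −ΣF_y) = (-128.8, 503.3) N.
Magnitude = √((-128.8)² + (503.3)²) = 519.5 N; direction = atan2(503.3, -128.8) = 104.3°.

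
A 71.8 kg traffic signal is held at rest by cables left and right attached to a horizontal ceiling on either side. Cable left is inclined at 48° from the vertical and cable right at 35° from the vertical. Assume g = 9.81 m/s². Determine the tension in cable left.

Angles from the horizontal: cable left is 90° − 48° = 42°, cable right is 90° − 35° = 55°.
Weight W = 71.8 × 9.81 = 704.4 N acts straight down.
Horizontal: T_left cos 42° = T_right cos 55°  →  T_right = 1.296 T_left.
Vertical: T_left sin 42° + T_right sin 55° = 704.4.
Substituting the horizontal relation into the vertical equation gives 1.73 T_left = 704.4, so T_left = 407 N.

T_left ≈ 407 N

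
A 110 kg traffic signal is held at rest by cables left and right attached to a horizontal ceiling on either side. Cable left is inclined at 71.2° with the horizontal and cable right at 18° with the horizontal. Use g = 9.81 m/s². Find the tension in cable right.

Weight W = 110 × 9.81 = 1079 N acts straight down.
Horizontal: T_left cos 71.2° = T_right cos 18°  →  T_left = 2.951 T_right.
Vertical: T_left sin 71.2° + T_right sin 18° = 1079.
Substituting the horizontal relation into the vertical equation gives 3.103 T_right = 1079, so T_right = 347.8 N.

T_right ≈ 348 N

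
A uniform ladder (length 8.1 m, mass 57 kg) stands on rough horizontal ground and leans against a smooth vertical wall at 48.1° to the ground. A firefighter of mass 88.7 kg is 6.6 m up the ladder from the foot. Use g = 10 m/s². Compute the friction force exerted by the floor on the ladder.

Torques about the foot: N_wall · 8.1 sin 48.1° = 57×10×4.05 cos 48.1° + 88.7×10×6.6 cos 48.1° → N_wall = 904.19 N.
ΣF_x = 0: f_floor = N_wall = 904.19 N.

f ≈ 904 N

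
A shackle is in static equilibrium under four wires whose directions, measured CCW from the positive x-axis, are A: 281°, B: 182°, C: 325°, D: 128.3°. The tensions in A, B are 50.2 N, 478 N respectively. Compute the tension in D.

Resolve: ΣF_x = 50.2 cos 281° + 478 cos 182° + T_C cos 325° + T_D cos 128.3° = 0.
        ΣF_y = 50.2 sin 281° + 478 sin 182° + T_C sin 325° + T_D sin 128.3° = 0.
The known terms sum to (-468.1, -65.96) N, so 0.8192 T_C − 0.6198 T_D = 468.1 and -0.5736 T_C + 0.7848 T_D = 65.96.
Solving simultaneously: T_C = 1421 N, T_D = 1122 N.

T_D ≈ 1120 N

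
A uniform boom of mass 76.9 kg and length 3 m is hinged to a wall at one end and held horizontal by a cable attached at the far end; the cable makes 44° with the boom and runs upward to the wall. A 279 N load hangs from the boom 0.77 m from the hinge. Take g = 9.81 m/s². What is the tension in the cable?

T ≈ 646 N

Take torques about the hinge: T sin 44° · 3 = 76.9×9.81×1.5 + 279×0.77 = 1346.4 N·m.
So T = 1346.4 / (0.6947 × 3) = 646.08 N.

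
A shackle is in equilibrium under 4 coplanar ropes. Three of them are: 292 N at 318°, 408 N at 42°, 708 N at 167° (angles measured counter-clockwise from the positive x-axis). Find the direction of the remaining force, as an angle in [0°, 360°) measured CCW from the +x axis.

θ ≈ 306°

Sum the known components: ΣF_x = -169.7 N, ΣF_y = 236.9 N.
For equilibrium the remaining force must supply (−ΣF_x, −ΣF_y) = (169.7, -236.9) N.
Magnitude = √((169.7)² + (-236.9)²) = 291.4 N; direction = atan2(-236.9, 169.7) = 305.6°.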